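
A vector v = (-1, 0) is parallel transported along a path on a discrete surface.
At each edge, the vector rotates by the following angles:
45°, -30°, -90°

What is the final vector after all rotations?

Total rotation: 45° + (-30°) + (-90°) = -75°. Final vector: (-0.2588, 0.9659)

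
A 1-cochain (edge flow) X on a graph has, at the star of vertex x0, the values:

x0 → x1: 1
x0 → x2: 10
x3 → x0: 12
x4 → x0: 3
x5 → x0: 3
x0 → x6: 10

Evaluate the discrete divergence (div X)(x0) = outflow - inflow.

Divergence = sum of outgoing flows = 1 + 10 + (-12) + (-3) + (-3) + 10 = 3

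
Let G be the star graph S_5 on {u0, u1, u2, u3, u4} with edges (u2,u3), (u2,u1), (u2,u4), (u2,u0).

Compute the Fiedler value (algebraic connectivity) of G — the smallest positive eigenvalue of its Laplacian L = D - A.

The star S_5 is the complete bipartite graph K_{1,4} (one hub of degree 4, 4 leaves of degree 1). The Laplacian spectrum of K_{p,q} is 0, p (multiplicity q−1), q (multiplicity p−1), p+q. With p = 1, q = 4: 0 once, 1 with multiplicity 3, and 5 once. (Check: trace L = sum of degrees = 8 = 3·1 + 5.)
Laplacian eigenvalues: [0.0, 1.0, 1.0, 1.0, 5.0]. Algebraic connectivity (smallest non-zero eigenvalue) = 1.0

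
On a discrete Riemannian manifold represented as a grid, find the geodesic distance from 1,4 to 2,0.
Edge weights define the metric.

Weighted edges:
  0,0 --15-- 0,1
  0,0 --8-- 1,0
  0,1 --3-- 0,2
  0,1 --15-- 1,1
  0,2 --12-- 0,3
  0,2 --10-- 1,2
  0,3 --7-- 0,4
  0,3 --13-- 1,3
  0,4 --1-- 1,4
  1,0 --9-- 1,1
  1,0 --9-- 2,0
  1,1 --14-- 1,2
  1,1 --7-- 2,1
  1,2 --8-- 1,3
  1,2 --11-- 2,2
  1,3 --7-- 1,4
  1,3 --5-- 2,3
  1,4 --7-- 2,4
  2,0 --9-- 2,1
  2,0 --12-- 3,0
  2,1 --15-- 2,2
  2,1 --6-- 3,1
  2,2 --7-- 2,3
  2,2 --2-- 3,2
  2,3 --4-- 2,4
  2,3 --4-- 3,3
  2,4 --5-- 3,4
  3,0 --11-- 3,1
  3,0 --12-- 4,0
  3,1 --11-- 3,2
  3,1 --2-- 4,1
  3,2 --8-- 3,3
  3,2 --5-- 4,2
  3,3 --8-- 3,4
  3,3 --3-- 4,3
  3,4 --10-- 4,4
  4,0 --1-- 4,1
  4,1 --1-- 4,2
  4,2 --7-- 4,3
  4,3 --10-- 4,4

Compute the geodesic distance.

Shortest path: 1,4 → 2,4 → 2,3 → 2,2 → 2,1 → 2,0, total weight = 42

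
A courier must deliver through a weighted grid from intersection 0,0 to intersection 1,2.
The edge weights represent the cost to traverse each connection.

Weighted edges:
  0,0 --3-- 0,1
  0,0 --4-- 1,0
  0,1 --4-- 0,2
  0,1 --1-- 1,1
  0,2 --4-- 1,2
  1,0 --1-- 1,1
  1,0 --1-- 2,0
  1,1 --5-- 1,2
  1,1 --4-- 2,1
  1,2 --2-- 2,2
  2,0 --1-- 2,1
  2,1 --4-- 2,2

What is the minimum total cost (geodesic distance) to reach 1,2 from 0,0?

Shortest path: 0,0 → 0,1 → 1,1 → 1,2, total weight = 9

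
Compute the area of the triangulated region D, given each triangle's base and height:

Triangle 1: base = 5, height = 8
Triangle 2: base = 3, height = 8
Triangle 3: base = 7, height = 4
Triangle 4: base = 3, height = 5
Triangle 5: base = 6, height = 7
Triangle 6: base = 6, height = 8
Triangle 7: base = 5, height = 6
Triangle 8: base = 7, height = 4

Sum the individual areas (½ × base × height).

(1/2)×5×8 + (1/2)×3×8 + (1/2)×7×4 + (1/2)×3×5 + (1/2)×6×7 + (1/2)×6×8 + (1/2)×5×6 + (1/2)×7×4 = 127.5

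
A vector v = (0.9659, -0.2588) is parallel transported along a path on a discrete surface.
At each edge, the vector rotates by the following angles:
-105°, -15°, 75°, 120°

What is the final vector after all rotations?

Total rotation: (-105°) + (-15°) + 75° + 120° = 75°. Final vector: (0.5000, 0.8660)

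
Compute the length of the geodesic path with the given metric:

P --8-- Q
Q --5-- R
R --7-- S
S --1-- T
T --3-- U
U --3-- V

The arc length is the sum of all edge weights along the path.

Arc length = 8 + 5 + 7 + 1 + 3 + 3 = 27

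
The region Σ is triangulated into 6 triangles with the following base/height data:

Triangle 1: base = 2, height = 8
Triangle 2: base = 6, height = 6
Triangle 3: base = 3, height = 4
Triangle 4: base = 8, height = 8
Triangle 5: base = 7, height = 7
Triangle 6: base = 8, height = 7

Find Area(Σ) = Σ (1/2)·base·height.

(1/2)×2×8 + (1/2)×6×6 + (1/2)×3×4 + (1/2)×8×8 + (1/2)×7×7 + (1/2)×8×7 = 116.5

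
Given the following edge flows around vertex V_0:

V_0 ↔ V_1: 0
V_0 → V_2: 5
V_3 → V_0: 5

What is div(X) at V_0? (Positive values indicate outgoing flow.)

Divergence = sum of outgoing flows = 0 + 5 + (-5) = 0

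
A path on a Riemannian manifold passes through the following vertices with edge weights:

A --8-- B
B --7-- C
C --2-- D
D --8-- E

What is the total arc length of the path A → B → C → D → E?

Arc length = 8 + 7 + 2 + 8 = 25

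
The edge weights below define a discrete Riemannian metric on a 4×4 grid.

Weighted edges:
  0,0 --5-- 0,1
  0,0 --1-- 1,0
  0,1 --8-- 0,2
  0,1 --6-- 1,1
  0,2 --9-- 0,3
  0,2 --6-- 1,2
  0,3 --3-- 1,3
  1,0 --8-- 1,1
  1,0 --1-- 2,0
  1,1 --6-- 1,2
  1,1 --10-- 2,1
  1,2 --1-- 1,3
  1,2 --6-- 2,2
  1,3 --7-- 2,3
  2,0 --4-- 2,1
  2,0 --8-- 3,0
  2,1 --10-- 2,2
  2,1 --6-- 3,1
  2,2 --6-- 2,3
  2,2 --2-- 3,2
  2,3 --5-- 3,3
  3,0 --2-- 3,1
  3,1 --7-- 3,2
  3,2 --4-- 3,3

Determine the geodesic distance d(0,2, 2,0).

Shortest path: 0,2 → 0,1 → 0,0 → 1,0 → 2,0, total weight = 15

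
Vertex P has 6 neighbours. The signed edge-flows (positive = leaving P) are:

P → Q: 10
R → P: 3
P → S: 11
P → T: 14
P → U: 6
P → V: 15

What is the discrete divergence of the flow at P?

Divergence = sum of outgoing flows = 10 + (-3) + 11 + 14 + 6 + 15 = 53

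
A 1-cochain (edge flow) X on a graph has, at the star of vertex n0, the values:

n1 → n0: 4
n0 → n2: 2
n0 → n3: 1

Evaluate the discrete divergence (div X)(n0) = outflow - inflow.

Divergence = sum of outgoing flows = (-4) + 2 + 1 = -1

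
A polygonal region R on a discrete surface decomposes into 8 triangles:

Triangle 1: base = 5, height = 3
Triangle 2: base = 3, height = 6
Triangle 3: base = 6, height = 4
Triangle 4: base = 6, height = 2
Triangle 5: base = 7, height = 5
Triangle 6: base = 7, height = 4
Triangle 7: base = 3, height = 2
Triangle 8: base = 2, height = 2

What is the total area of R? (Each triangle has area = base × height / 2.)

(1/2)×5×3 + (1/2)×3×6 + (1/2)×6×4 + (1/2)×6×2 + (1/2)×7×5 + (1/2)×7×4 + (1/2)×3×2 + (1/2)×2×2 = 71.0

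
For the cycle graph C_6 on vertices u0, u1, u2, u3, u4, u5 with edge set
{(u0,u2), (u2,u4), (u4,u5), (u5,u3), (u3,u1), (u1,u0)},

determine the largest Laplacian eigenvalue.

The cycle graph C_n has Laplacian eigenvalues λ_k = 2 − 2cos(2πk/n), k = 0, 1, …, n−1. Here n = 6:
k=0: 2 − 2cos(0) = 0.0; k=1: 2 − 2cos(π/3) = 1.0; k=2: 2 − 2cos(2π/3) = 3.0; k=3: 2 − 2cos(π) = 4.0; k=4: 2 − 2cos(4π/3) = 3.0; k=5: 2 − 2cos(5π/3) = 1.0.
Laplacian eigenvalues: [0.0, 1.0, 1.0, 3.0, 3.0, 4.0]. Largest eigenvalue (spectral radius) = 4.0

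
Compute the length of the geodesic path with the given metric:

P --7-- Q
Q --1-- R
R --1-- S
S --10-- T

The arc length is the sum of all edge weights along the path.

Arc length = 7 + 1 + 1 + 10 = 19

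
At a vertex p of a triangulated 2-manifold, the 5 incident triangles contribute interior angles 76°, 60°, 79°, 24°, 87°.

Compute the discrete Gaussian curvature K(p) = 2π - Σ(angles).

Sum of angles = 326°. K = 360° - 326° = 34° = 17π/90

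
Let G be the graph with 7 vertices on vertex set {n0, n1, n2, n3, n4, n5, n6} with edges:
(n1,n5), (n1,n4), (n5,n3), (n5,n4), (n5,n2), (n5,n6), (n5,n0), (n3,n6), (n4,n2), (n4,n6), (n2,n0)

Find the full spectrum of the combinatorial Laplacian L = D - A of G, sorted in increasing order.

Degrees: deg(n0) = 2, deg(n1) = 2, deg(n2) = 3, deg(n3) = 2, deg(n4) = 4, deg(n5) = 6, deg(n6) = 3.
L = D − A with rows/columns ordered (n0, n1, n2, n3, n4, n5, n6):
  [ 2,  0, -1,  0,  0, -1,  0]
  [ 0,  2,  0,  0, -1, -1,  0]
  [-1,  0,  3,  0, -1, -1,  0]
  [ 0,  0,  0,  2,  0, -1, -1]
  [ 0, -1, -1,  0,  4, -1, -1]
  [-1, -1, -1, -1, -1,  6, -1]
  [ 0,  0,  0, -1, -1, -1,  3]
Characteristic polynomial: det(λI − L) = λ(λ² − 5λ + 5)(λ² − 7λ + 9)(λ − 3)(λ − 7).
Roots: λ = 0; (λ² − 5λ + 5) = 0 ⇒ λ = (5 ± √5)/2 ≈ 1.382, 3.618; (λ² − 7λ + 9) = 0 ⇒ λ = (7 ± √13)/2 ≈ 1.6972, 5.3028; (λ − 3) = 0 ⇒ λ = 3; (λ − 7) = 0 ⇒ λ = 7.
(Check: the roots sum (with multiplicity) to 22, matching trace L = Σdeg = 2·11 = 22.)
Laplacian eigenvalues (increasing order): [0.0, 1.382, 1.6972, 3.0, 3.618, 5.3028, 7.0]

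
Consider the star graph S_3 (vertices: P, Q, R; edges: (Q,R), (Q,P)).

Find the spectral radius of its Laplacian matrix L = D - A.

The star S_3 is the complete bipartite graph K_{1,2} (one hub of degree 2, 2 leaves of degree 1). The Laplacian spectrum of K_{p,q} is 0, p (multiplicity q−1), q (multiplicity p−1), p+q. With p = 1, q = 2: 0 once, 1 with multiplicity 1, and 3 once. (Check: trace L = sum of degrees = 4 = 1·1 + 3.)
Laplacian eigenvalues: [0.0, 1.0, 3.0]. Largest eigenvalue (spectral radius) = 3.0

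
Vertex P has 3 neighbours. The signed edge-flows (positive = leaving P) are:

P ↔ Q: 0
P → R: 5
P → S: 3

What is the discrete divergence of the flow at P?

Divergence = sum of outgoing flows = 0 + 5 + 3 = 8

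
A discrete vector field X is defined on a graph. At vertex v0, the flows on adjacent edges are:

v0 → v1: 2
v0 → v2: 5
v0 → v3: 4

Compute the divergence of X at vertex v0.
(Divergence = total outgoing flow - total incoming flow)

Divergence = sum of outgoing flows = 2 + 5 + 4 = 11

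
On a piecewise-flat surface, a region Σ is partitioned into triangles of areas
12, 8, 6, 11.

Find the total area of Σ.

12 + 8 + 6 + 11 = 37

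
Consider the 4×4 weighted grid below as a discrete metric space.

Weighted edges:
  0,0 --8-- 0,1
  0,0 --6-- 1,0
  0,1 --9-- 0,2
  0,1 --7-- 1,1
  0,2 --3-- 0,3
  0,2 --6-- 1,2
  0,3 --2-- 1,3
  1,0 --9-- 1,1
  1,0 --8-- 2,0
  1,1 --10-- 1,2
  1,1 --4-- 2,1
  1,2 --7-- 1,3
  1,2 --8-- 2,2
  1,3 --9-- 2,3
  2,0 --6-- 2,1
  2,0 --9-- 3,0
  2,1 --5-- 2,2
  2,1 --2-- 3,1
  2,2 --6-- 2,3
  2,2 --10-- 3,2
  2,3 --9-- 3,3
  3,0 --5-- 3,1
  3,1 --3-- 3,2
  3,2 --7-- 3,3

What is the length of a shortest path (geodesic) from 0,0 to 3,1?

Shortest path: 0,0 → 1,0 → 1,1 → 2,1 → 3,1, total weight = 21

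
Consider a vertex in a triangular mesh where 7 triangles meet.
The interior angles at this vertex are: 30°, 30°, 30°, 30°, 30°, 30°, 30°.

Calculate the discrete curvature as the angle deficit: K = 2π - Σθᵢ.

Sum of angles = 210°. K = 360° - 210° = 150°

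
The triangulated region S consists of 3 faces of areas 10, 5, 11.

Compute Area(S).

10 + 5 + 11 = 26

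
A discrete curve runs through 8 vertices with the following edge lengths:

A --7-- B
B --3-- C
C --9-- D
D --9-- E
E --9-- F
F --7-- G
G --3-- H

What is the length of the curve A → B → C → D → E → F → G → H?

Arc length = 7 + 3 + 9 + 9 + 9 + 7 + 3 = 47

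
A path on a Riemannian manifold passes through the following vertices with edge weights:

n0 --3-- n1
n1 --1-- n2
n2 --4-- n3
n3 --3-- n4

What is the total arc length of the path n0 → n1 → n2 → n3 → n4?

Arc length = 3 + 1 + 4 + 3 = 11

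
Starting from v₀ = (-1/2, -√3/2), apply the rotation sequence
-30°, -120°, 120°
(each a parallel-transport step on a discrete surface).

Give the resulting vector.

Total rotation: (-30°) + (-120°) + 120° = -30°. Final vector: (-0.8660, -0.5000)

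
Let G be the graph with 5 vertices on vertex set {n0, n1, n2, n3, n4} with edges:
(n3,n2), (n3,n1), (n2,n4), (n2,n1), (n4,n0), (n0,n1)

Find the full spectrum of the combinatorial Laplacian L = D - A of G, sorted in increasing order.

Degrees: deg(n0) = 2, deg(n1) = 3, deg(n2) = 3, deg(n3) = 2, deg(n4) = 2.
L = D − A with rows/columns ordered (n0, n1, n2, n3, n4):
  [ 2, -1,  0,  0, -1]
  [-1,  3, -1, -1,  0]
  [ 0, -1,  3, -1, -1]
  [ 0, -1, -1,  2,  0]
  [-1,  0, -1,  0,  2]
Characteristic polynomial: det(λI − L) = λ(λ² − 5λ + 5)(λ² − 7λ + 11).
Roots: λ = 0; (λ² − 5λ + 5) = 0 ⇒ λ = (5 ± √5)/2 ≈ 1.382, 3.618; (λ² − 7λ + 11) = 0 ⇒ λ = (7 ± √5)/2 ≈ 2.382, 4.618.
(Check: the roots sum (with multiplicity) to 12, matching trace L = Σdeg = 2·6 = 12.)
Laplacian eigenvalues (increasing order): [0.0, 1.382, 2.382, 3.618, 4.618]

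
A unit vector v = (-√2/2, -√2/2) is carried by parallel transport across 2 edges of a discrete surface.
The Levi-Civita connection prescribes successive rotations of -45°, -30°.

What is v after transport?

Total rotation: (-45°) + (-30°) = -75°. Final vector: (-0.8660, 0.5000)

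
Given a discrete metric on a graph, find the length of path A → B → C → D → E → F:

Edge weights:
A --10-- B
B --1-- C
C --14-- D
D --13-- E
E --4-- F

Arc length = 10 + 1 + 14 + 13 + 4 = 42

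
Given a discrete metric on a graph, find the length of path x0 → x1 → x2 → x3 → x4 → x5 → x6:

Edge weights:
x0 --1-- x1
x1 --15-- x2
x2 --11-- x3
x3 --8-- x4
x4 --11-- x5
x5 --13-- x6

Arc length = 1 + 15 + 11 + 8 + 11 + 13 = 59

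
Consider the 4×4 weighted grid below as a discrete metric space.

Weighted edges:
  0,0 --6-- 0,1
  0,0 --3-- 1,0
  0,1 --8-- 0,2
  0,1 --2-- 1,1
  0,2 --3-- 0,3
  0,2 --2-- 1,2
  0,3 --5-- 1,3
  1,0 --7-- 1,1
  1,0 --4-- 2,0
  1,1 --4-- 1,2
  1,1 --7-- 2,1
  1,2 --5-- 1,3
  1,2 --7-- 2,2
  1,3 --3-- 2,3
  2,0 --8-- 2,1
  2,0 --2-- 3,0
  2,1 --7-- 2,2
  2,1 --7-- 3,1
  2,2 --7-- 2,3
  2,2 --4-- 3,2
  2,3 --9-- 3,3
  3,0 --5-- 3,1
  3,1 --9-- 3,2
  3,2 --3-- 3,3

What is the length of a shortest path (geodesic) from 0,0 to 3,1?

Shortest path: 0,0 → 1,0 → 2,0 → 3,0 → 3,1, total weight = 14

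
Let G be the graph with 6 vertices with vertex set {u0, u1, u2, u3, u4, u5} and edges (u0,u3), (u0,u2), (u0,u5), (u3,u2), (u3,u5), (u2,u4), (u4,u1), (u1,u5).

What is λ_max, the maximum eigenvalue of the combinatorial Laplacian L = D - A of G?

Degrees: deg(u0) = 3, deg(u1) = 2, deg(u2) = 3, deg(u3) = 3, deg(u4) = 2, deg(u5) = 3.
L = D − A with rows/columns ordered (u0, u1, u2, u3, u4, u5):
  [ 3,  0, -1, -1,  0, -1]
  [ 0,  2,  0,  0, -1, -1]
  [-1,  0,  3, -1, -1,  0]
  [-1,  0, -1,  3,  0, -1]
  [ 0, -1, -1,  0,  2,  0]
  [-1, -1,  0, -1,  0,  3]
Characteristic polynomial: det(λI − L) = λ(λ² − 6λ + 6)(λ − 2)(λ − 4)².
Roots: λ = 0; (λ² − 6λ + 6) = 0 ⇒ λ = 3 ± √3 ≈ 1.2679, 4.7321; (λ − 2) = 0 ⇒ λ = 2; (λ − 4) = 0 ⇒ λ = 4 (multiplicity 2).
(Check: the roots sum (with multiplicity) to 16, matching trace L = Σdeg = 2·8 = 16.)
Laplacian eigenvalues: [0.0, 1.2679, 2.0, 4.0, 4.0, 4.7321]. Largest eigenvalue (spectral radius) = 4.7321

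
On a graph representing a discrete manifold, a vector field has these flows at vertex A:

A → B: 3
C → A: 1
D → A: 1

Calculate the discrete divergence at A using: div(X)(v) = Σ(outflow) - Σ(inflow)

Divergence = sum of outgoing flows = 3 + (-1) + (-1) = 1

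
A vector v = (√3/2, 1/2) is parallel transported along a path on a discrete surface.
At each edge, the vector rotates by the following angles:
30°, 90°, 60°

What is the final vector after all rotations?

Total rotation: 30° + 90° + 60° = 180°. Final vector: (-0.8660, -0.5000)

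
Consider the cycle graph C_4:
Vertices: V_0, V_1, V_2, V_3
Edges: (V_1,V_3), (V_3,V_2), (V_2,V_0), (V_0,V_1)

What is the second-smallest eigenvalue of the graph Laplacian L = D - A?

The cycle graph C_n has Laplacian eigenvalues λ_k = 2 − 2cos(2πk/n), k = 0, 1, …, n−1. Here n = 4:
k=0: 2 − 2cos(0) = 0.0; k=1: 2 − 2cos(π/2) = 2.0; k=2: 2 − 2cos(π) = 4.0; k=3: 2 − 2cos(3π/2) = 2.0.
Laplacian eigenvalues: [0.0, 2.0, 2.0, 4.0]. Algebraic connectivity (smallest non-zero eigenvalue) = 2.0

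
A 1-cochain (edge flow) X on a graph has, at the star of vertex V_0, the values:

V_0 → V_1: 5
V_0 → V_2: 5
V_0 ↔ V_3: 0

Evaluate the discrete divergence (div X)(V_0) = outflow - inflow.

Divergence = sum of outgoing flows = 5 + 5 + 0 = 10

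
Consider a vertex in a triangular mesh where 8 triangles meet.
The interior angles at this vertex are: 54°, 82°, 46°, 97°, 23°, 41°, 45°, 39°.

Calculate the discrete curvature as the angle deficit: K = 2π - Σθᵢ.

Sum of angles = 427°. K = 360° - 427° = -67° = -67π/180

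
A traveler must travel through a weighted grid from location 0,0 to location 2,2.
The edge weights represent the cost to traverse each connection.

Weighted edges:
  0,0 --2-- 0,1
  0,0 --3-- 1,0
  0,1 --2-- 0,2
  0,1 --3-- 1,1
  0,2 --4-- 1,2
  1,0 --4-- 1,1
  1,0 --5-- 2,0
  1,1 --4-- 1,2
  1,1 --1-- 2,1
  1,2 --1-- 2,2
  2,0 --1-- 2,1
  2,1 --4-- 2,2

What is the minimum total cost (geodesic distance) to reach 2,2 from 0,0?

Shortest path: 0,0 → 0,1 → 0,2 → 1,2 → 2,2, total weight = 9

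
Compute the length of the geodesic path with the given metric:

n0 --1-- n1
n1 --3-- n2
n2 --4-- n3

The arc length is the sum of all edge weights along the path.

Arc length = 1 + 3 + 4 = 8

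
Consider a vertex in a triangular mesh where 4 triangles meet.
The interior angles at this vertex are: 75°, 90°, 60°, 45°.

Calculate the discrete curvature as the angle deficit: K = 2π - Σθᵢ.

Sum of angles = 270°. K = 360° - 270° = 90° = π/2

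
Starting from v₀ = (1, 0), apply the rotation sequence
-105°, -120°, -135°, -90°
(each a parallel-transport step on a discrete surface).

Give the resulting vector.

Total rotation: (-105°) + (-120°) + (-135°) + (-90°) = -450° ≡ -90° (mod 360°). Final vector: (0, -1)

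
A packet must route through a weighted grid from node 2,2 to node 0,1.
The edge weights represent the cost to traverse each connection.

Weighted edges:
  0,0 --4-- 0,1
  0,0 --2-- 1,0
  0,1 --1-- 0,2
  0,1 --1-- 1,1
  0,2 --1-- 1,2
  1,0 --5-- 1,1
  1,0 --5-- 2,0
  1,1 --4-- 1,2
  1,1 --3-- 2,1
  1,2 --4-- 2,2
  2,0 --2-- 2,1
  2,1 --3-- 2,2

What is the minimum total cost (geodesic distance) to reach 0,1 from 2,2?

Shortest path: 2,2 → 1,2 → 0,2 → 0,1, total weight = 6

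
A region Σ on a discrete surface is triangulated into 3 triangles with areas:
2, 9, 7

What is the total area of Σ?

2 + 9 + 7 = 18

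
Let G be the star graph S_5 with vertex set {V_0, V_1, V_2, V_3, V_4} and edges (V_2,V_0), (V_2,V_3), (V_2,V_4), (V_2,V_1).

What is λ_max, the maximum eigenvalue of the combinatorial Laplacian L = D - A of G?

The star S_5 is the complete bipartite graph K_{1,4} (one hub of degree 4, 4 leaves of degree 1). The Laplacian spectrum of K_{p,q} is 0, p (multiplicity q−1), q (multiplicity p−1), p+q. With p = 1, q = 4: 0 once, 1 with multiplicity 3, and 5 once. (Check: trace L = sum of degrees = 8 = 3·1 + 5.)
Laplacian eigenvalues: [0.0, 1.0, 1.0, 1.0, 5.0]. Largest eigenvalue (spectral radius) = 5.0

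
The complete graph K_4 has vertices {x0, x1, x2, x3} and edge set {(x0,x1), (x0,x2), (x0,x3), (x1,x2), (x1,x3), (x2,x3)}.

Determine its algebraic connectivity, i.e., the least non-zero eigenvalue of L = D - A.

For the complete graph K_n, L = nI − J (J = all-ones matrix). J has eigenvalues n (once, eigenvector 𝟙) and 0 (multiplicity n−1), so L has eigenvalues 0 (once) and n (multiplicity n−1). Here n = 4: eigenvalue 0 once and 4 with multiplicity 3.
Laplacian eigenvalues: [0.0, 4.0, 4.0, 4.0]. Algebraic connectivity (smallest non-zero eigenvalue) = 4.0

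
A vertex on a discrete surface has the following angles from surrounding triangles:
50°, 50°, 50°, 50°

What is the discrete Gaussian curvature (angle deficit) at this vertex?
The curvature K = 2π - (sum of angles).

Sum of angles = 200°. K = 360° - 200° = 160°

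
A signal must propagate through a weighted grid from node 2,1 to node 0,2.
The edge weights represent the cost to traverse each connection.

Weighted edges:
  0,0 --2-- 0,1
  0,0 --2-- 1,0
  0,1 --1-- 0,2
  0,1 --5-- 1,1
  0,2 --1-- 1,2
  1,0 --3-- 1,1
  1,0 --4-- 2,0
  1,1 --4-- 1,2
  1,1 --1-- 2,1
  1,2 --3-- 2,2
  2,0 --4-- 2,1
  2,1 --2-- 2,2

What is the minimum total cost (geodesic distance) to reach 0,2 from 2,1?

Shortest path: 2,1 → 1,1 → 1,2 → 0,2, total weight = 6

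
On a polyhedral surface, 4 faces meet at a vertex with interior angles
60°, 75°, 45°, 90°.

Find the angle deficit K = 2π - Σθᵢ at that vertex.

Sum of angles = 270°. K = 360° - 270° = 90°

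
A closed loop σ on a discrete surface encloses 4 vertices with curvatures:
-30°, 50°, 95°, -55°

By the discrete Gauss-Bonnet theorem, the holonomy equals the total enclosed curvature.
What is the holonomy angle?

Holonomy = total enclosed curvature = (-30°) + 50° + 95° + (-55°) = 60°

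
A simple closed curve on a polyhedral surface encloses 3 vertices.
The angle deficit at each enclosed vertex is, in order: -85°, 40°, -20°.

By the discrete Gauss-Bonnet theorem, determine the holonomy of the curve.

Holonomy = total enclosed curvature = (-85°) + 40° + (-20°) = -65°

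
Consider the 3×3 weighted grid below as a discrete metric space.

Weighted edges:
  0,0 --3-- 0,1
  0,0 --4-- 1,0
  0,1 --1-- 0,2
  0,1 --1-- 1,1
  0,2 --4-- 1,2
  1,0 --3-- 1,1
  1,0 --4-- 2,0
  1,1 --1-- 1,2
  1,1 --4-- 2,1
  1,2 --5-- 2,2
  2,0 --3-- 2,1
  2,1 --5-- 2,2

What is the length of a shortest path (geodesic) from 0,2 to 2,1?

Shortest path: 0,2 → 0,1 → 1,1 → 2,1, total weight = 6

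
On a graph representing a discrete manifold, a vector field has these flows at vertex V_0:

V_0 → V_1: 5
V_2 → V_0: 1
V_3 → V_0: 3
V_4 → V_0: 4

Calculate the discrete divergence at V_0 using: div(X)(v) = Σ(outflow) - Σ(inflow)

Divergence = sum of outgoing flows = 5 + (-1) + (-3) + (-4) = -3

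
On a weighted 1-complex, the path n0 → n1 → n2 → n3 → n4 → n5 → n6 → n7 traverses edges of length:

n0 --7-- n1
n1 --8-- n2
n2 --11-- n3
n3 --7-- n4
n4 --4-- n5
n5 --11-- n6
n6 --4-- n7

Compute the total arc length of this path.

Arc length = 7 + 8 + 11 + 7 + 4 + 11 + 4 = 52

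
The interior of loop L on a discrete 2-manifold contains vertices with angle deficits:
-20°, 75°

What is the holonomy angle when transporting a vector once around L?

Holonomy = total enclosed curvature = (-20°) + 75° = 55°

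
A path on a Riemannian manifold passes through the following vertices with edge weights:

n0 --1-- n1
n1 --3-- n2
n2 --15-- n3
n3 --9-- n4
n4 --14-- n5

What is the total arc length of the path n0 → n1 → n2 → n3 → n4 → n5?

Arc length = 1 + 3 + 15 + 9 + 14 = 42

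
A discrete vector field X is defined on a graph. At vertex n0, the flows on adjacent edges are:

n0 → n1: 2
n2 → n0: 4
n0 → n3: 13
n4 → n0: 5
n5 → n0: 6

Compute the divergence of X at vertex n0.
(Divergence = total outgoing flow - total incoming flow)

Divergence = sum of outgoing flows = 2 + (-4) + 13 + (-5) + (-6) = 0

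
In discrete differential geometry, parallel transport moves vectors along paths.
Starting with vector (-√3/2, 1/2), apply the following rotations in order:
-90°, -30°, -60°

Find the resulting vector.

Total rotation: (-90°) + (-30°) + (-60°) = -180° ≡ 180° (mod 360°). Final vector: (0.8660, -0.5000)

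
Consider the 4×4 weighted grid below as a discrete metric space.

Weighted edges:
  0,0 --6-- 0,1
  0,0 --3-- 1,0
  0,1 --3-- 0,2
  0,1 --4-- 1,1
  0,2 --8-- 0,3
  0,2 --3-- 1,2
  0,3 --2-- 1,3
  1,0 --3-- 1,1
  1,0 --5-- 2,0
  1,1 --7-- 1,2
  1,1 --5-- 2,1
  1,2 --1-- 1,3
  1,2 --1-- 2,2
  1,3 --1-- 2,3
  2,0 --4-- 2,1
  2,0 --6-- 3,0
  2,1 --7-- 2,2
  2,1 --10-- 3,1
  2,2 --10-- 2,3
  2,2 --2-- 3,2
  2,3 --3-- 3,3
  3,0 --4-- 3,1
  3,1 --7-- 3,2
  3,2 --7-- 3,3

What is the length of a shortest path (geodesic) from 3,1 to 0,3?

Shortest path: 3,1 → 3,2 → 2,2 → 1,2 → 1,3 → 0,3, total weight = 13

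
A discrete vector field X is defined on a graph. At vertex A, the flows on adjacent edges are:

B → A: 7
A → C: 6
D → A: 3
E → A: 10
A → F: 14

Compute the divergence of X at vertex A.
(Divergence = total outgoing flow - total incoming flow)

Divergence = sum of outgoing flows = (-7) + 6 + (-3) + (-10) + 14 = 0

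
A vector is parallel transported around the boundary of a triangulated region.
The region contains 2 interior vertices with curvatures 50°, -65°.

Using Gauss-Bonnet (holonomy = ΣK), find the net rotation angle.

Holonomy = total enclosed curvature = 50° + (-65°) = -15°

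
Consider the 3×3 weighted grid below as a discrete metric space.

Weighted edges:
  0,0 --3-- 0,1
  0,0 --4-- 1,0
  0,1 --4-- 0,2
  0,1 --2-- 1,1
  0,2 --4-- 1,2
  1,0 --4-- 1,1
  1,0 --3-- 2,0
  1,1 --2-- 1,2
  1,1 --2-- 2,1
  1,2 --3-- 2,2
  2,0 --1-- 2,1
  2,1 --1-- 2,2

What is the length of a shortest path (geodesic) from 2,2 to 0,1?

Shortest path: 2,2 → 2,1 → 1,1 → 0,1, total weight = 5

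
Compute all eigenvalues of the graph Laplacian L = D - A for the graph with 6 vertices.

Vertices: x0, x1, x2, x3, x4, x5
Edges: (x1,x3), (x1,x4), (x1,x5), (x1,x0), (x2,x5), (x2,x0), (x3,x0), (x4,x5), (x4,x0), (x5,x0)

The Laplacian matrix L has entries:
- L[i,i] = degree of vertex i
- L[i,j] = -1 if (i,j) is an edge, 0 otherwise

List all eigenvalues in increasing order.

Degrees: deg(x0) = 5, deg(x1) = 4, deg(x2) = 2, deg(x3) = 2, deg(x4) = 3, deg(x5) = 4.
L = D − A with rows/columns ordered (x0, x1, x2, x3, x4, x5):
  [ 5, -1, -1, -1, -1, -1]
  [-1,  4,  0, -1, -1, -1]
  [-1,  0,  2,  0,  0, -1]
  [-1, -1,  0,  2,  0,  0]
  [-1, -1,  0,  0,  3, -1]
  [-1, -1, -1,  0, -1,  4]
Characteristic polynomial: det(λI − L) = λ(λ² − 7λ + 9)(λ² − 7λ + 11)(λ − 6).
Roots: λ = 0; (λ² − 7λ + 9) = 0 ⇒ λ = (7 ± √13)/2 ≈ 1.6972, 5.3028; (λ² − 7λ + 11) = 0 ⇒ λ = (7 ± √5)/2 ≈ 2.382, 4.618; (λ − 6) = 0 ⇒ λ = 6.
(Check: the roots sum (with multiplicity) to 20, matching trace L = Σdeg = 2·10 = 20.)
Laplacian eigenvalues (increasing order): [0.0, 1.6972, 2.382, 4.618, 5.3028, 6.0]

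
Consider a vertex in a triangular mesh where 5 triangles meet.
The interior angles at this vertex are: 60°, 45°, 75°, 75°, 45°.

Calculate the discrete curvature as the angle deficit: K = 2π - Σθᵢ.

Sum of angles = 300°. K = 360° - 300° = 60° = π/3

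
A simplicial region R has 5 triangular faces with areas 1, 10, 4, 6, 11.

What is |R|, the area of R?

1 + 10 + 4 + 6 + 11 = 32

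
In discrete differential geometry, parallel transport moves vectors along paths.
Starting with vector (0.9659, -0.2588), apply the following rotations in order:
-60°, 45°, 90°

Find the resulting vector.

Total rotation: (-60°) + 45° + 90° = 75°. Final vector: (0.5000, 0.8660)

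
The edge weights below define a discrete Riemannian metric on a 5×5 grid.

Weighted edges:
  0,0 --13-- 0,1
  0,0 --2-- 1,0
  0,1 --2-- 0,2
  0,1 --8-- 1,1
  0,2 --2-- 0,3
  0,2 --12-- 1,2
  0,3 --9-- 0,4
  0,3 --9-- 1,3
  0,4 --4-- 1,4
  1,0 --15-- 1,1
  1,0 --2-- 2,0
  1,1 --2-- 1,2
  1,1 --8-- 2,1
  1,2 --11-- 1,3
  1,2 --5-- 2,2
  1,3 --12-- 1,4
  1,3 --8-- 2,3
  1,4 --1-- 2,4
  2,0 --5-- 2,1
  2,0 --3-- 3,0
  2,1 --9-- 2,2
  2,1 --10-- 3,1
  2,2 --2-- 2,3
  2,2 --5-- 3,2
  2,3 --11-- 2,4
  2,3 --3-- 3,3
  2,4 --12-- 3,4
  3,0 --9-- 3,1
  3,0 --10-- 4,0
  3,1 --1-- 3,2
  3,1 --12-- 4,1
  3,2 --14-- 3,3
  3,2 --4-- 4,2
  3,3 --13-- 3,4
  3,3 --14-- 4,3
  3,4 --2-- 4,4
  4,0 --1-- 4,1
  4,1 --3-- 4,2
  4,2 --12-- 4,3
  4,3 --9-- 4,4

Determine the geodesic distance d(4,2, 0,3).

Shortest path: 4,2 → 3,2 → 2,2 → 2,3 → 1,3 → 0,3, total weight = 28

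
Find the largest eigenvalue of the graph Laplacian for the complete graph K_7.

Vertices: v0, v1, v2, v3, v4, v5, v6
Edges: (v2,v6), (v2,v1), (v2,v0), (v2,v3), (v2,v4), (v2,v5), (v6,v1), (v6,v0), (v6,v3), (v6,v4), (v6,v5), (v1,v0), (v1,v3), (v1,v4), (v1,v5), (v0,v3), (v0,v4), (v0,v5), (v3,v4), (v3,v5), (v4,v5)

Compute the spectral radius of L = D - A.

For the complete graph K_n, L = nI − J (J = all-ones matrix). J has eigenvalues n (once, eigenvector 𝟙) and 0 (multiplicity n−1), so L has eigenvalues 0 (once) and n (multiplicity n−1). Here n = 7: eigenvalue 0 once and 7 with multiplicity 6.
Laplacian eigenvalues: [0.0, 7.0, 7.0, 7.0, 7.0, 7.0, 7.0]. Largest eigenvalue (spectral radius) = 7.0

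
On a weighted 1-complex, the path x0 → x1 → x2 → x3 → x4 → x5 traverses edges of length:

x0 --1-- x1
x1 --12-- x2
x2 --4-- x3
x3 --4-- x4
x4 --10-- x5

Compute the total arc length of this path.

Arc length = 1 + 12 + 4 + 4 + 10 = 31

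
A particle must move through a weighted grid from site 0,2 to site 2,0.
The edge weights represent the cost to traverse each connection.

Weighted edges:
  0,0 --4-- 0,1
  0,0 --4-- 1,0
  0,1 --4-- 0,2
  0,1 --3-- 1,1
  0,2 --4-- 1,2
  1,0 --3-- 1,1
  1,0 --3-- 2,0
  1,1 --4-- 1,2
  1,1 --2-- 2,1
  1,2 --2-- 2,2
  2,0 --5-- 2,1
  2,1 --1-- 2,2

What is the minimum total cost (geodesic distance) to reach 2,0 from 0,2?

Shortest path: 0,2 → 1,2 → 2,2 → 2,1 → 2,0, total weight = 12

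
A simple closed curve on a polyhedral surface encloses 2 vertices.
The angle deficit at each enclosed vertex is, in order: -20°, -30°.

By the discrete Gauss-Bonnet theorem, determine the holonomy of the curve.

Holonomy = total enclosed curvature = (-20°) + (-30°) = -50°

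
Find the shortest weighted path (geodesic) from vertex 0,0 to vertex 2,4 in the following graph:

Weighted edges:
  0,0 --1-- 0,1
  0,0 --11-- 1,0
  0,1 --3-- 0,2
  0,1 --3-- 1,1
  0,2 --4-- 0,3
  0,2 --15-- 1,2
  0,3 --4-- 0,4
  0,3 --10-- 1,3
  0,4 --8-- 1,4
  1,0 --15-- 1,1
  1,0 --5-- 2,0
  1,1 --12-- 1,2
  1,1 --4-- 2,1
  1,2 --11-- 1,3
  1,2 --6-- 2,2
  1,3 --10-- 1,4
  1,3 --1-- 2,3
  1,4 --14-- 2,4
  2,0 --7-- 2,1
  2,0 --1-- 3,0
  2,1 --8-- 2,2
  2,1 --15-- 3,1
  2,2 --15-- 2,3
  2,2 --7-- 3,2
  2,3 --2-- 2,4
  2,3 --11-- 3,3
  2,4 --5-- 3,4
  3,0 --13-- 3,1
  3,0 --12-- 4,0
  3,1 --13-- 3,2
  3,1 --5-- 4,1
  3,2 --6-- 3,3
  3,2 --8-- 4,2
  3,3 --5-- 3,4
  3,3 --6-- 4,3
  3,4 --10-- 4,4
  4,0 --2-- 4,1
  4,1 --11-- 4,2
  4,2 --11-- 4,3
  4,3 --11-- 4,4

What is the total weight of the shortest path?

Shortest path: 0,0 → 0,1 → 0,2 → 0,3 → 1,3 → 2,3 → 2,4, total weight = 21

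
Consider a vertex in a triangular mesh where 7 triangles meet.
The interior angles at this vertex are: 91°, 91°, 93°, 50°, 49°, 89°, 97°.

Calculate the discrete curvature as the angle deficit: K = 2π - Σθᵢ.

Sum of angles = 560°. K = 360° - 560° = -200° = -10π/9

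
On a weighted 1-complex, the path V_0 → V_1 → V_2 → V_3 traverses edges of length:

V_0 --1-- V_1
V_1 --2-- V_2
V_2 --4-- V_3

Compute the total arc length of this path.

Arc length = 1 + 2 + 4 = 7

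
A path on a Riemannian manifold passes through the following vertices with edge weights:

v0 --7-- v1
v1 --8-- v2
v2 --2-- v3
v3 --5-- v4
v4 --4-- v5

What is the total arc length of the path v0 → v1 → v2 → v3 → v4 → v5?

Arc length = 7 + 8 + 2 + 5 + 4 = 26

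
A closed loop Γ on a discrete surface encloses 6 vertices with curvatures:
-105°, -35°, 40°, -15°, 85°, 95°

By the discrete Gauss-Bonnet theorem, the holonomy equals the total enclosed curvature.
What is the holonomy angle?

Holonomy = total enclosed curvature = (-105°) + (-35°) + 40° + (-15°) + 85° + 95° = 65°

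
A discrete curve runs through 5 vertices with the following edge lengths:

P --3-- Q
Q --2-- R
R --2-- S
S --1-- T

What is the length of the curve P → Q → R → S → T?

Arc length = 3 + 2 + 2 + 1 = 8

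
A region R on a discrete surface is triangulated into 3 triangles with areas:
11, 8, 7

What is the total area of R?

11 + 8 + 7 = 26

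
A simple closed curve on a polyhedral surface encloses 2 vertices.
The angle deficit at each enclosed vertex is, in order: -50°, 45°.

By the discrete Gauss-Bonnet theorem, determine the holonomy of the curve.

Holonomy = total enclosed curvature = (-50°) + 45° = -5°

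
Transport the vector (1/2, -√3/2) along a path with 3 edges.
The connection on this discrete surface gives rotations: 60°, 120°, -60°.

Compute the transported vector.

Total rotation: 60° + 120° + (-60°) = 120°. Final vector: (0.5000, 0.8660)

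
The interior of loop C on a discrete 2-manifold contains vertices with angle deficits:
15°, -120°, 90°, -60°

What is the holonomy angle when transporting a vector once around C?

Holonomy = total enclosed curvature = 15° + (-120°) + 90° + (-60°) = -75°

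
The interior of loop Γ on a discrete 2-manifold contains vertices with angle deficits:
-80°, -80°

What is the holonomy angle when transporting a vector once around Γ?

Holonomy = total enclosed curvature = (-80°) + (-80°) = -160°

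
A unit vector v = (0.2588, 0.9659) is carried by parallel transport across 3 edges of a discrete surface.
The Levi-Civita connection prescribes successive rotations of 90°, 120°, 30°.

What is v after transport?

Total rotation: 90° + 120° + 30° = 240° ≡ -120° (mod 360°). Final vector: (0.7071, -0.7071)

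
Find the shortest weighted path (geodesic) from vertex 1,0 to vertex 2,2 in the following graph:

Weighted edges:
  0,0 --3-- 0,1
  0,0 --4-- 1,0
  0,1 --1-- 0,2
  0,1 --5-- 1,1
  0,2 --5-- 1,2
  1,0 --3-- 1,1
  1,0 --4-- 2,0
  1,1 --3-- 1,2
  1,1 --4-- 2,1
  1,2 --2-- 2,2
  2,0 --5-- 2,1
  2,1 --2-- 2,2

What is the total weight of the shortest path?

Shortest path: 1,0 → 1,1 → 1,2 → 2,2, total weight = 8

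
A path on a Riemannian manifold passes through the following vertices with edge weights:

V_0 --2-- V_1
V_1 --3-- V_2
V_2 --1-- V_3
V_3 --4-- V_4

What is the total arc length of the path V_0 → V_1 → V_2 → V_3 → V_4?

Arc length = 2 + 3 + 1 + 4 = 10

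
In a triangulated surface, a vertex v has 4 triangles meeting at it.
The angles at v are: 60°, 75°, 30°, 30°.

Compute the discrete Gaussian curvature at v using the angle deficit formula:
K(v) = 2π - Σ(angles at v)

Sum of angles = 195°. K = 360° - 195° = 165°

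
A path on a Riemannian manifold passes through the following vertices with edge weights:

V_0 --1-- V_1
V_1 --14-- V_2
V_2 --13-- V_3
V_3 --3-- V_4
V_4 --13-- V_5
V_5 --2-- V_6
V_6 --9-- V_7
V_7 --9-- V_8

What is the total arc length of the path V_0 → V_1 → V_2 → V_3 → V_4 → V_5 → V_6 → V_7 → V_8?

Arc length = 1 + 14 + 13 + 3 + 13 + 2 + 9 + 9 = 64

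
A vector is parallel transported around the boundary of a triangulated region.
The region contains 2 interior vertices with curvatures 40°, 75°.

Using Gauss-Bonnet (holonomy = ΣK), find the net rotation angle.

Holonomy = total enclosed curvature = 40° + 75° = 115°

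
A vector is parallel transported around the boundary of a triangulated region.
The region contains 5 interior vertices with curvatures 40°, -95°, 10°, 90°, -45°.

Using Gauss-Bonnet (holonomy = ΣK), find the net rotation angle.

Holonomy = total enclosed curvature = 40° + (-95°) + 10° + 90° + (-45°) = 0°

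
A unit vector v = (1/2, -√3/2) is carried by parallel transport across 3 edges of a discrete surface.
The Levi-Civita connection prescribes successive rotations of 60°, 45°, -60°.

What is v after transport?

Total rotation: 60° + 45° + (-60°) = 45°. Final vector: (0.9659, -0.2588)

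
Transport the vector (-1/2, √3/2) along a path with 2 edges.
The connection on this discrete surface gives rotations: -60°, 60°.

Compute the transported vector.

Total rotation: (-60°) + 60° = 0°. Final vector: (-0.5000, 0.8660)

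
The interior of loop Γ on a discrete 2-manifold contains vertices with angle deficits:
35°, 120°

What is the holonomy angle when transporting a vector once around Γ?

Holonomy = total enclosed curvature = 35° + 120° = 155°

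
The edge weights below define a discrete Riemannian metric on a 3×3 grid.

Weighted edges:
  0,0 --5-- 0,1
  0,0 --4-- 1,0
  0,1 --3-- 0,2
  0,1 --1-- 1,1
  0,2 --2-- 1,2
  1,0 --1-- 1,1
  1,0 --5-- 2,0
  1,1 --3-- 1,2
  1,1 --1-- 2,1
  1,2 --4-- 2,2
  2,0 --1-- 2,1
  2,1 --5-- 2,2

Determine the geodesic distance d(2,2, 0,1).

Shortest path: 2,2 → 2,1 → 1,1 → 0,1, total weight = 7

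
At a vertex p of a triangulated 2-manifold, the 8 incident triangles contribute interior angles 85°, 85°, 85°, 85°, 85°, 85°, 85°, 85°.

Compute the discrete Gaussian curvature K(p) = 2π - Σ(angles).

Sum of angles = 680°. K = 360° - 680° = -320° = -16π/9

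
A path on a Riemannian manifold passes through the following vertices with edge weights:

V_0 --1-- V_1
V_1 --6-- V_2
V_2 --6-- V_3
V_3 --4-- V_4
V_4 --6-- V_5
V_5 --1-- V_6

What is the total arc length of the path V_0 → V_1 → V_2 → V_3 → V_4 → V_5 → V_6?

Arc length = 1 + 6 + 6 + 4 + 6 + 1 = 24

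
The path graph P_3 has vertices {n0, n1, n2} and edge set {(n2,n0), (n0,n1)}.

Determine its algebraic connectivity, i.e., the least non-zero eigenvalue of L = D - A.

The path graph P_n has Laplacian eigenvalues λ_k = 2 − 2cos(kπ/n), k = 0, 1, …, n−1. Here n = 3:
k=0: 2 − 2cos(0) = 0.0; k=1: 2 − 2cos(π/3) = 1.0; k=2: 2 − 2cos(2π/3) = 3.0.
Laplacian eigenvalues: [0.0, 1.0, 3.0]. Algebraic connectivity (smallest non-zero eigenvalue) = 1.0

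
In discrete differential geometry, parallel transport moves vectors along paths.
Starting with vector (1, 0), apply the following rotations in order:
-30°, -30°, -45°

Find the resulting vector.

Total rotation: (-30°) + (-30°) + (-45°) = -105°. Final vector: (-0.2588, -0.9659)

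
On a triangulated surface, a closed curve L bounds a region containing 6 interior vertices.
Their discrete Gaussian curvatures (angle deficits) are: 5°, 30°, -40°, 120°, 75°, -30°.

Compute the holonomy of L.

Holonomy = total enclosed curvature = 5° + 30° + (-40°) + 120° + 75° + (-30°) = 160°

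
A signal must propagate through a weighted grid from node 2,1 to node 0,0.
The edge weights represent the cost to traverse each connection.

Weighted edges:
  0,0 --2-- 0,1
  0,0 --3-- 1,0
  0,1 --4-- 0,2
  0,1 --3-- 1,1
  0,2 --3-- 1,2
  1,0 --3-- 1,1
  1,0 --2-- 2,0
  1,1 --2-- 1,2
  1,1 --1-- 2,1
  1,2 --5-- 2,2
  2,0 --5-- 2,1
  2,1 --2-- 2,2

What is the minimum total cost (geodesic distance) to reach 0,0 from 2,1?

Shortest path: 2,1 → 1,1 → 0,1 → 0,0, total weight = 6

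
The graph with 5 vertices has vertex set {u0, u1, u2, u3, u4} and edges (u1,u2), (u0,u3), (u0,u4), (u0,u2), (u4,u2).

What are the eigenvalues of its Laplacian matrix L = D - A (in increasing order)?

Degrees: deg(u0) = 3, deg(u1) = 1, deg(u2) = 3, deg(u3) = 1, deg(u4) = 2.
L = D − A with rows/columns ordered (u0, u1, u2, u3, u4):
  [ 3,  0, -1, -1, -1]
  [ 0,  1, -1,  0,  0]
  [-1, -1,  3,  0, -1]
  [-1,  0,  0,  1,  0]
  [-1,  0, -1,  0,  2]
Characteristic polynomial: det(λI − L) = λ(λ² − 5λ + 3)(λ² − 5λ + 5).
Roots: λ = 0; (λ² − 5λ + 3) = 0 ⇒ λ = (5 ± √13)/2 ≈ 0.6972, 4.3028; (λ² − 5λ + 5) = 0 ⇒ λ = (5 ± √5)/2 ≈ 1.382, 3.618.
(Check: the roots sum (with multiplicity) to 10, matching trace L = Σdeg = 2·5 = 10.)
Laplacian eigenvalues (increasing order): [0.0, 0.6972, 1.382, 3.618, 4.3028]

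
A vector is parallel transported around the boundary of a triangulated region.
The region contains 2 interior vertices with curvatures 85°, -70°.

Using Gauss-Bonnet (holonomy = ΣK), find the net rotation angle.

Holonomy = total enclosed curvature = 85° + (-70°) = 15°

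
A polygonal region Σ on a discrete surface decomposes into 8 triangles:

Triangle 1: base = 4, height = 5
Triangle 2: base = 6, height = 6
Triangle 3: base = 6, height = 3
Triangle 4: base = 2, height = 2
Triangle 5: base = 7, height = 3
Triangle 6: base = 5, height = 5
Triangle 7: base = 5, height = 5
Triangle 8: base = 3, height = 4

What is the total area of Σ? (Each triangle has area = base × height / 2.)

(1/2)×4×5 + (1/2)×6×6 + (1/2)×6×3 + (1/2)×2×2 + (1/2)×7×3 + (1/2)×5×5 + (1/2)×5×5 + (1/2)×3×4 = 80.5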